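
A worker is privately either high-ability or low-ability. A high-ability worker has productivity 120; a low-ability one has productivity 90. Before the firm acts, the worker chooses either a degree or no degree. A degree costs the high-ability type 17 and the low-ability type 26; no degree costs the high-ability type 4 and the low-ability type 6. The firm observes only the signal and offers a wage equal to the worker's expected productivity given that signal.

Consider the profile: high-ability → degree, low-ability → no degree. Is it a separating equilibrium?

Under separation the firm infers type exactly: degree → high-ability (pays 120), no degree → low-ability (pays 90).
High-ability: degree gives 120 − 17 = 103; no degree gives 90 − 4 = 86. No deviation. ✓
Low-ability: no degree gives 90 − 6 = 84; degree gives 120 − 26 = 94. Would deviate. ✗

No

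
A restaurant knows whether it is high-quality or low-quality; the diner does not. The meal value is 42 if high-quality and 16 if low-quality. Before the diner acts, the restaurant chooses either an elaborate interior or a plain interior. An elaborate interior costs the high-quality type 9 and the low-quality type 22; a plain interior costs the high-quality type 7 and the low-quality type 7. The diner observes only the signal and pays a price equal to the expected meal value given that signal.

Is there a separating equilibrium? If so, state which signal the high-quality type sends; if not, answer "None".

None

Try high-quality → elaborate interior, low-quality → plain interior:
  If types separate, elaborate interior earns payment 42 and plain interior earns 16.
  High-quality: elaborate interior gives 42 − 9 = 33; plain interior gives 16 − 7 = 9. No deviation. ✓
  Low-quality: plain interior gives 16 − 7 = 9; elaborate interior gives 42 − 22 = 20. Would deviate. ✗
Try high-quality → plain interior, low-quality → elaborate interior:
  If types separate, plain interior earns payment 42 and elaborate interior earns 16.
  High-quality: plain interior gives 42 − 7 = 35; elaborate interior gives 16 − 9 = 7. No deviation. ✓
  Low-quality: elaborate interior gives 16 − 22 = -6; plain interior gives 42 − 7 = 35. Would deviate. ✗
Neither assignment is incentive-compatible.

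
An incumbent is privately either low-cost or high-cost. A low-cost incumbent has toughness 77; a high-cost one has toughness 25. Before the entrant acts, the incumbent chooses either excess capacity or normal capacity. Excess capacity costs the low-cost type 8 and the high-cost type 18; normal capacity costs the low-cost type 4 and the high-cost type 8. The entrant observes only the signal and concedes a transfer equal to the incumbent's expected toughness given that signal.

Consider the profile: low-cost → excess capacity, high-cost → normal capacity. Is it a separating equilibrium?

No

If types separate, excess capacity earns payment 77 and normal capacity earns 25.
Low-cost: excess capacity gives 77 − 8 = 69; normal capacity gives 25 − 4 = 21. No deviation. ✓
High-cost: normal capacity gives 25 − 8 = 17; excess capacity gives 77 − 18 = 59. Would deviate. ✗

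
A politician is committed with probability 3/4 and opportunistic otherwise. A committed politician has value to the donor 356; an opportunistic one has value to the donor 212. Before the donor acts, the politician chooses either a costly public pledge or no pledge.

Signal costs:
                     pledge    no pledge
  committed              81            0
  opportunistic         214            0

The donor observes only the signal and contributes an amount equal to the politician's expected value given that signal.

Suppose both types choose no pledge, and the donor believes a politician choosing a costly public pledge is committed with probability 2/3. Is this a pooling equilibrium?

At the pooled signal (no pledge) the donor holds the prior 3/4 and pays 3/4·356 + 1/4·212 = 320. Off-path (pledge) belief 2/3 gives 2/3·356 + 1/3·212 = 308.
Committed: no pledge gives 320 − 0 = 320; pledge gives 308 − 81 = 227. Stays. ✓
Opportunistic: no pledge gives 320 − 0 = 320; pledge gives 308 − 214 = 94. Stays. ✓

Yes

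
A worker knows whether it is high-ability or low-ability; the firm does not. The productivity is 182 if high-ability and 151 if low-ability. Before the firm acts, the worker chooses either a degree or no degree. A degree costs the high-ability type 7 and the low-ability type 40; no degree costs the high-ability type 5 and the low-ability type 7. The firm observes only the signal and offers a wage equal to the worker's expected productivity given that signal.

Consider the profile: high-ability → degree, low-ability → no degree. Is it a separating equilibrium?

Yes

Under separation the firm infers type exactly: degree → high-ability (pays 182), no degree → low-ability (pays 151).
High-ability: degree gives 182 − 7 = 175; no degree gives 151 − 5 = 146. No deviation. ✓
Low-ability: no degree gives 151 − 7 = 144; degree gives 182 − 40 = 142. No deviation. ✓
Neither type gains from mimicking the other.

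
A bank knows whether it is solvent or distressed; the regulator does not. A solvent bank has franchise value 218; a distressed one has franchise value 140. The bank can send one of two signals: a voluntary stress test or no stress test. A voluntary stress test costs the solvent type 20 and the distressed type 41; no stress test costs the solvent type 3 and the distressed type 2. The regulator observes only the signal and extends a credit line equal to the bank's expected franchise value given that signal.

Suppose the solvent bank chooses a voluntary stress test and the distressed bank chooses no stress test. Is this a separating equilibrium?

If types separate, stress test earns payment 218 and no stress test earns 140.
Solvent: stress test gives 218 − 20 = 198; no stress test gives 140 − 3 = 137. No deviation. ✓
Distressed: no stress test gives 140 − 2 = 138; stress test gives 218 − 41 = 177. Would deviate. ✗

No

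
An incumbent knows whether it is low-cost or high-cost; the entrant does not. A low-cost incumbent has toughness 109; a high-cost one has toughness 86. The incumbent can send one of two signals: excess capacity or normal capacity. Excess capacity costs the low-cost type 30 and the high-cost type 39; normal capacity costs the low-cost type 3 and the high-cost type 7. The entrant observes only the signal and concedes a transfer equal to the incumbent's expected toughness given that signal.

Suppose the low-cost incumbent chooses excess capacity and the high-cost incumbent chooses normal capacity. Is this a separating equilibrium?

No

Under separation the entrant infers type exactly: excess capacity → low-cost (pays 109), normal capacity → high-cost (pays 86).
Low-cost: excess capacity gives 109 − 30 = 79; normal capacity gives 86 − 3 = 83. Would deviate. ✗
High-cost: normal capacity gives 86 − 7 = 79; excess capacity gives 109 − 39 = 70. No deviation. ✓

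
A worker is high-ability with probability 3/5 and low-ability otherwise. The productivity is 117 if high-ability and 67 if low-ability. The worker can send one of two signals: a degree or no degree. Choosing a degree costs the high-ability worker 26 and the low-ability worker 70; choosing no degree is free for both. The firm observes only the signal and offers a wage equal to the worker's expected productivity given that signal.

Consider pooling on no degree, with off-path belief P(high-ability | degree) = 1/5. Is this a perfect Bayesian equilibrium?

Yes

On the equilibrium path (no degree) the firm holds the prior 3/5 and pays 3/5·117 + 2/5·67 = 97. Off-path (degree) belief 1/5 gives 1/5·117 + 4/5·67 = 77.
High-ability: no degree gives 97 − 0 = 97; degree gives 77 − 26 = 51. Stays. ✓
Low-ability: no degree gives 97 − 0 = 97; degree gives 77 − 70 = 7. Stays. ✓
Beliefs are Bayes-consistent on-path and both types best-respond.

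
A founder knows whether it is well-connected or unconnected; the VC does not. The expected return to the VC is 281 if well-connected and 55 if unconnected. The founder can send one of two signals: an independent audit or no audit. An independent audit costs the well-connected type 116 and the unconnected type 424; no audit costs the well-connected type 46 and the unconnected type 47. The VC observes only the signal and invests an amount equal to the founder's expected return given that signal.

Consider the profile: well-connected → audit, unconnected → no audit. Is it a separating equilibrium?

If types separate, audit earns payment 281 and no audit earns 55.
Well-connected: audit gives 281 − 116 = 165; no audit gives 55 − 46 = 9. No deviation. ✓
Unconnected: no audit gives 55 − 47 = 8; audit gives 281 − 424 = -143. No deviation. ✓
Neither type gains from mimicking the other.

Yes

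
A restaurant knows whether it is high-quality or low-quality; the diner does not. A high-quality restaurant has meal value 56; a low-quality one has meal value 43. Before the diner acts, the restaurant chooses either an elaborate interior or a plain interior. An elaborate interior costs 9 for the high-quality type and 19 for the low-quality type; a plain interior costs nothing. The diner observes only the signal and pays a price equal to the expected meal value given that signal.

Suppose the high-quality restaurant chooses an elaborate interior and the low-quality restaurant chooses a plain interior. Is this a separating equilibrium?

If types separate, elaborate interior earns payment 56 and plain interior earns 43.
High-quality: elaborate interior gives 56 − 9 = 47; plain interior gives 43 − 0 = 43. No deviation. ✓
Low-quality: plain interior gives 43 − 0 = 43; elaborate interior gives 56 − 19 = 37. No deviation. ✓
Both incentive constraints hold.

Yes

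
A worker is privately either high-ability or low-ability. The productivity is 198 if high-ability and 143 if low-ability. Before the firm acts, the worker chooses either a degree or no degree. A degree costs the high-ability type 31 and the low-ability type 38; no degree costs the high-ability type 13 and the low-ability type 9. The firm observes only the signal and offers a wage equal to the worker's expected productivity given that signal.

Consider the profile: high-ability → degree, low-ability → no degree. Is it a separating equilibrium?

No

Under separation the firm infers type exactly: degree → high-ability (pays 198), no degree → low-ability (pays 143).
High-ability: degree gives 198 − 31 = 167; no degree gives 143 − 13 = 130. No deviation. ✓
Low-ability: no degree gives 143 − 9 = 134; degree gives 198 − 38 = 160. Would deviate. ✗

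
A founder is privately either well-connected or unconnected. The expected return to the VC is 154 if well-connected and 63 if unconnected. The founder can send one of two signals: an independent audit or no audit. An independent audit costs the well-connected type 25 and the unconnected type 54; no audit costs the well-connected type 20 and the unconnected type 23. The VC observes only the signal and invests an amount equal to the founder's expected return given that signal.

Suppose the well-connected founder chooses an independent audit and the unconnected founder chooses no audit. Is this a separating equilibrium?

No

Under separation the VC infers type exactly: audit → well-connected (pays 154), no audit → unconnected (pays 63).
Well-connected: audit gives 154 − 25 = 129; no audit gives 63 − 20 = 43. No deviation. ✓
Unconnected: no audit gives 63 − 23 = 40; audit gives 154 − 54 = 100. Would deviate. ✗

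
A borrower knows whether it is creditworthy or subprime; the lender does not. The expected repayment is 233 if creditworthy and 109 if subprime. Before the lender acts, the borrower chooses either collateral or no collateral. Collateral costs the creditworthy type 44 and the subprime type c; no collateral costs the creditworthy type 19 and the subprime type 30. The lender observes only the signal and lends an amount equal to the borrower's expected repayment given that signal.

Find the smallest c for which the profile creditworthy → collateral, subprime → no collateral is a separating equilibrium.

154

Under separation: collateral → creditworthy (pays 233); no collateral → subprime (pays 109).
Creditworthy: 233 − 44 = 189 ≥ 109 − 19 = 90. Holds regardless of c. ✓
Subprime: 109 − 30 ≥ 233 − c, so c ≥ 233 − 79 = 154.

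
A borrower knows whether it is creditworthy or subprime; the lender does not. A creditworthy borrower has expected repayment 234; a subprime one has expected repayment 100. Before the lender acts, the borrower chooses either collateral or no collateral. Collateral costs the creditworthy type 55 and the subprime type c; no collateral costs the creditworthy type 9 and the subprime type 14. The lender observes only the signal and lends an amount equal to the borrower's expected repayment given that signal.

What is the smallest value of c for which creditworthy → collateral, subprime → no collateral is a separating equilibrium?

Under separation: collateral → creditworthy (pays 234); no collateral → subprime (pays 100).
Creditworthy: 234 − 55 = 179 ≥ 100 − 9 = 91. Holds regardless of c. ✓
Subprime: 100 − 14 ≥ 234 − c, so c ≥ 234 − 86 = 148.

148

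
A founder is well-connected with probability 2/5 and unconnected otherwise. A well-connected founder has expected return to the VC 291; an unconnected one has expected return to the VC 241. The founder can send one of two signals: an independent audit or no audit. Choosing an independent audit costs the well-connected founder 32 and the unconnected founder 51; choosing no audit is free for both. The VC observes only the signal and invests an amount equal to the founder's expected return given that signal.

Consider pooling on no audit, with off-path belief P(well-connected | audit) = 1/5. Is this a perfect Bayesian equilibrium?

Yes

At the pooled signal (no audit) the VC holds the prior 2/5 and pays 2/5·291 + 3/5·241 = 261. Off-path (audit) belief 1/5 gives 1/5·291 + 4/5·241 = 251.
Well-connected: no audit gives 261 − 0 = 261; audit gives 251 − 32 = 219. Stays. ✓
Unconnected: no audit gives 261 − 0 = 261; audit gives 251 − 51 = 200. Stays. ✓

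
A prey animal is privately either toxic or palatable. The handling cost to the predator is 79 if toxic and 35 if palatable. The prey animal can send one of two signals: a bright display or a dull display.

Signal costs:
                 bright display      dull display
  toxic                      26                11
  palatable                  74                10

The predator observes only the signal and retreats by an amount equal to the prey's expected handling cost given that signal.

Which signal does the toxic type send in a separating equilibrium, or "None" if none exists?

Try toxic → bright display, palatable → dull display:
  If types separate, bright display earns payment 79 and dull display earns 35.
  Toxic: bright display gives 79 − 26 = 53; dull display gives 35 − 11 = 24. No deviation. ✓
  Palatable: dull display gives 35 − 10 = 25; bright display gives 79 − 74 = 5. No deviation. ✓
Both hold — the toxic type sends bright display.

bright display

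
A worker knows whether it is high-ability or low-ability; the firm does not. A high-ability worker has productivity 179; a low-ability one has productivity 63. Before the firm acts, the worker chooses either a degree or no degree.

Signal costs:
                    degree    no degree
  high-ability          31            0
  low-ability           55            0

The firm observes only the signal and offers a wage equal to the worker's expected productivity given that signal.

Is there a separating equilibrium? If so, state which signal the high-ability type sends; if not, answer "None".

None

Try high-ability → degree, low-ability → no degree:
  If types separate, degree earns payment 179 and no degree earns 63.
  High-ability: degree gives 179 − 31 = 148; no degree gives 63 − 0 = 63. No deviation. ✓
  Low-ability: no degree gives 63 − 0 = 63; degree gives 179 − 55 = 124. Would deviate. ✗
Try high-ability → no degree, low-ability → degree:
  If types separate, no degree earns payment 179 and degree earns 63.
  High-ability: no degree gives 179 − 0 = 179; degree gives 63 − 31 = 32. No deviation. ✓
  Low-ability: degree gives 63 − 55 = 8; no degree gives 179 − 0 = 179. Would deviate. ✗
Neither assignment is incentive-compatible.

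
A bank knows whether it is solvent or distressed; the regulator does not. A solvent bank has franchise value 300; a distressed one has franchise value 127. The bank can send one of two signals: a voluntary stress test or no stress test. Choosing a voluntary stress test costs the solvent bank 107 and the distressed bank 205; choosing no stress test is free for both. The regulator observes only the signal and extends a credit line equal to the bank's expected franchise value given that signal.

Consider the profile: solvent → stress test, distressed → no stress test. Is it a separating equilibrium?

Yes

Under separation the regulator infers type exactly: stress test → solvent (pays 300), no stress test → distressed (pays 127).
Solvent: stress test gives 300 − 107 = 193; no stress test gives 127 − 0 = 127. No deviation. ✓
Distressed: no stress test gives 127 − 0 = 127; stress test gives 300 − 205 = 95. No deviation. ✓
Both incentive constraints hold.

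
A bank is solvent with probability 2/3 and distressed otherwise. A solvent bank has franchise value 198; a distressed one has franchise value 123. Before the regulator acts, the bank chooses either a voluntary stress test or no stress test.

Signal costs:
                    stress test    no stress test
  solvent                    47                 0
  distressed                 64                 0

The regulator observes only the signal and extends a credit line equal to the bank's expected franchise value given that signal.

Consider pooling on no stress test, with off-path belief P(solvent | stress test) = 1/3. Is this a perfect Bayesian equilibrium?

Yes

On the equilibrium path (no stress test) the regulator holds the prior 2/3 and pays 2/3·198 + 1/3·123 = 173. Off-path (stress test) belief 1/3 gives 1/3·198 + 2/3·123 = 148.
Solvent: no stress test gives 173 − 0 = 173; stress test gives 148 − 47 = 101. Stays. ✓
Distressed: no stress test gives 173 − 0 = 173; stress test gives 148 − 64 = 84. Stays. ✓
Beliefs are Bayes-consistent on-path and both types best-respond.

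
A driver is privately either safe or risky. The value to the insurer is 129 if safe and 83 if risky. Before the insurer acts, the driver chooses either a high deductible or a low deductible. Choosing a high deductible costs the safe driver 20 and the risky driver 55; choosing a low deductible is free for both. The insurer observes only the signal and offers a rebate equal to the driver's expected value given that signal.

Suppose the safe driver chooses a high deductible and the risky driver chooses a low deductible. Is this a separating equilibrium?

Yes

If types separate, high deductible earns payment 129 and low deductible earns 83.
Safe: high deductible gives 129 − 20 = 109; low deductible gives 83 − 0 = 83. No deviation. ✓
Risky: low deductible gives 83 − 0 = 83; high deductible gives 129 − 55 = 74. No deviation. ✓
Both incentive constraints hold.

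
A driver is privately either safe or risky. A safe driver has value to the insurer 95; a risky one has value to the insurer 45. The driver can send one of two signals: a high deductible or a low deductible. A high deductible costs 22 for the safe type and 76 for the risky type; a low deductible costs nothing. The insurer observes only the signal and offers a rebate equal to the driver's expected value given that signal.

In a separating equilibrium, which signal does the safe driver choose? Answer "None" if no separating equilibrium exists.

high deductible

Try safe → high deductible, risky → low deductible:
  If types separate, high deductible earns payment 95 and low deductible earns 45.
  Safe: high deductible gives 95 − 22 = 73; low deductible gives 45 − 0 = 45. No deviation. ✓
  Risky: low deductible gives 45 − 0 = 45; high deductible gives 95 − 76 = 19. No deviation. ✓
Both hold — the safe type sends high deductible.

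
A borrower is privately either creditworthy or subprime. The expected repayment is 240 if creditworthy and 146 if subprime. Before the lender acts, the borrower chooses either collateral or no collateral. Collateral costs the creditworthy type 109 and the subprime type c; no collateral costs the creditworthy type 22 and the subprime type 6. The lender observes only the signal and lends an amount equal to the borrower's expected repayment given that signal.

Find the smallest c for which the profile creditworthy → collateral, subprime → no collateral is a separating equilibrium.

Under separation: collateral → creditworthy (pays 240); no collateral → subprime (pays 146).
Creditworthy: 240 − 109 = 131 ≥ 146 − 22 = 124. Holds regardless of c. ✓
Subprime: 146 − 6 ≥ 240 − c, so c ≥ 240 − 140 = 100.

100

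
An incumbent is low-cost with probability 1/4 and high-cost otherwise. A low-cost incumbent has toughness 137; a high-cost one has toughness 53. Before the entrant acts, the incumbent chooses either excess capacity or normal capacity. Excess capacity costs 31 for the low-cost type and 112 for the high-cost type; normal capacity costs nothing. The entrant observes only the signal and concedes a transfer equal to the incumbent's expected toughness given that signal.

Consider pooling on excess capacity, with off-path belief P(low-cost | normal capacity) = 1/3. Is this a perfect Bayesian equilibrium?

No

On the equilibrium path (excess capacity) the entrant holds the prior 1/4 and pays 1/4·137 + 3/4·53 = 74. Off-path (normal capacity) belief 1/3 gives 1/3·137 + 2/3·53 = 81.
Low-cost: excess capacity gives 74 − 31 = 43; normal capacity gives 81 − 0 = 81. Deviates. ✗
High-cost: excess capacity gives 74 − 112 = -38; normal capacity gives 81 − 0 = 81. Deviates. ✗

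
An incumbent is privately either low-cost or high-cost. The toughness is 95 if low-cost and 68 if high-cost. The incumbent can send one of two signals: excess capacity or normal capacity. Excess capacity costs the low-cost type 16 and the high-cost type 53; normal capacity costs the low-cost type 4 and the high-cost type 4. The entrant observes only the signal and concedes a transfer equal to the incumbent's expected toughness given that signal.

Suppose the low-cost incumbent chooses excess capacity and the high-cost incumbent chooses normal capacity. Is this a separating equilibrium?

Yes

If types separate, excess capacity earns payment 95 and normal capacity earns 68.
Low-cost: excess capacity gives 95 − 16 = 79; normal capacity gives 68 − 4 = 64. No deviation. ✓
High-cost: normal capacity gives 68 − 4 = 64; excess capacity gives 95 − 53 = 42. No deviation. ✓
Both incentive constraints hold.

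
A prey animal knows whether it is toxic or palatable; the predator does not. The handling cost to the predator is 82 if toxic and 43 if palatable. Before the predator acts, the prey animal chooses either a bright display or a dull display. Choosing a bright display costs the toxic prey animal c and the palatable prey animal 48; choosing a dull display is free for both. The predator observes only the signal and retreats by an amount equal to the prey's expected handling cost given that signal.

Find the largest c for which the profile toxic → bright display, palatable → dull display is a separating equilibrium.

39

Under separation: bright display → toxic (pays 82); dull display → palatable (pays 43).
Palatable: 43 − 0 = 43 ≥ 82 − 48 = 34. Holds regardless of c. ✓
Toxic: 82 − c ≥ 43 − 0, so c ≤ 82 − 43 = 39.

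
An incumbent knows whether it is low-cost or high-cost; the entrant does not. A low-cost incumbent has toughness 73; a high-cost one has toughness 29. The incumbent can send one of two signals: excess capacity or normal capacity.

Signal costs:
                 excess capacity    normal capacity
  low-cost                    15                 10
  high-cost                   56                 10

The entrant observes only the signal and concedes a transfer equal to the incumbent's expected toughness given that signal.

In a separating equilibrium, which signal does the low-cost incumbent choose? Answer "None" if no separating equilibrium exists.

excess capacity

Try low-cost → excess capacity, high-cost → normal capacity:
  Under separation the entrant infers type exactly: excess capacity → low-cost (pays 73), normal capacity → high-cost (pays 29).
  Low-cost: excess capacity gives 73 − 15 = 58; normal capacity gives 29 − 10 = 19. No deviation. ✓
  High-cost: normal capacity gives 29 − 10 = 19; excess capacity gives 73 − 56 = 17. No deviation. ✓
Both hold — the low-cost type sends excess capacity.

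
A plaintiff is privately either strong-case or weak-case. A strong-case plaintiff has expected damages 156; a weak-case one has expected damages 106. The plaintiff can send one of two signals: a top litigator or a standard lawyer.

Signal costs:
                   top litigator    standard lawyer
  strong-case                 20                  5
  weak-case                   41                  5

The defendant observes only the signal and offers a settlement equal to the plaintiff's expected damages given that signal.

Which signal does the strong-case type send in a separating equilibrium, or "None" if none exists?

None

Try strong-case → top litigator, weak-case → standard lawyer:
  If types separate, top litigator earns payment 156 and standard lawyer earns 106.
  Strong-case: top litigator gives 156 − 20 = 136; standard lawyer gives 106 − 5 = 101. No deviation. ✓
  Weak-case: standard lawyer gives 106 − 5 = 101; top litigator gives 156 − 41 = 115. Would deviate. ✗
Try strong-case → standard lawyer, weak-case → top litigator:
  If types separate, standard lawyer earns payment 156 and top litigator earns 106.
  Strong-case: standard lawyer gives 156 − 5 = 151; top litigator gives 106 − 20 = 86. No deviation. ✓
  Weak-case: top litigator gives 106 − 41 = 65; standard lawyer gives 156 − 5 = 151. Would deviate. ✗
Neither assignment is incentive-compatible.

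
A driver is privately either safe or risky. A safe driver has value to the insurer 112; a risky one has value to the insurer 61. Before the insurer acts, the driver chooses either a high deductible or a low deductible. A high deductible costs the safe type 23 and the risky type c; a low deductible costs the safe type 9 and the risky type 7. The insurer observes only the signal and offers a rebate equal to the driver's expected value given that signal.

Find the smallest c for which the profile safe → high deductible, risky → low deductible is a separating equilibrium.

Under separation: high deductible → safe (pays 112); low deductible → risky (pays 61).
Safe: 112 − 23 = 89 ≥ 61 − 9 = 52. Holds regardless of c. ✓
Risky: 61 − 7 ≥ 112 − c, so c ≥ 112 − 54 = 58.

58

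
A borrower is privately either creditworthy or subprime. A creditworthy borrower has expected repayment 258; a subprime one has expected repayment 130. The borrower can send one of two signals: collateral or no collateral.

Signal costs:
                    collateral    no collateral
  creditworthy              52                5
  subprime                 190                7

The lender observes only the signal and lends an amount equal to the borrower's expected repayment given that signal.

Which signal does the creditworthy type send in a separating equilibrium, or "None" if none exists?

collateral

Try creditworthy → collateral, subprime → no collateral:
  If types separate, collateral earns payment 258 and no collateral earns 130.
  Creditworthy: collateral gives 258 − 52 = 206; no collateral gives 130 − 5 = 125. No deviation. ✓
  Subprime: no collateral gives 130 − 7 = 123; collateral gives 258 − 190 = 68. No deviation. ✓
Both hold — the creditworthy type sends collateral.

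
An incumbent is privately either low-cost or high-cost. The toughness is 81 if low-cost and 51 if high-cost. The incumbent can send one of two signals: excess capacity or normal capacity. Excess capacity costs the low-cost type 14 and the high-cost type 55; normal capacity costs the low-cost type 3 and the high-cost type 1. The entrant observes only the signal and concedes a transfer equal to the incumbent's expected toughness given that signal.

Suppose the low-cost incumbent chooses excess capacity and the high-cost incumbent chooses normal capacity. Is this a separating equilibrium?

Yes

If types separate, excess capacity earns payment 81 and normal capacity earns 51.
Low-cost: excess capacity gives 81 − 14 = 67; normal capacity gives 51 − 3 = 48. No deviation. ✓
High-cost: normal capacity gives 51 − 1 = 50; excess capacity gives 81 − 55 = 26. No deviation. ✓
Both incentive constraints hold.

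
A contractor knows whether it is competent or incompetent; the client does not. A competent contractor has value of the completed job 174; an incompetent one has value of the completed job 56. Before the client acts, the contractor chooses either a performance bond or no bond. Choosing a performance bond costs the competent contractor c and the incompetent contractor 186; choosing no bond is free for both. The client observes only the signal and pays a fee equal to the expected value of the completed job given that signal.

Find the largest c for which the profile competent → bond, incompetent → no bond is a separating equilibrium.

118

Under separation: bond → competent (pays 174); no bond → incompetent (pays 56).
Incompetent: 56 − 0 = 56 ≥ 174 − 186 = -12. Holds regardless of c. ✓
Competent: 174 − c ≥ 56 − 0, so c ≤ 174 − 56 = 118.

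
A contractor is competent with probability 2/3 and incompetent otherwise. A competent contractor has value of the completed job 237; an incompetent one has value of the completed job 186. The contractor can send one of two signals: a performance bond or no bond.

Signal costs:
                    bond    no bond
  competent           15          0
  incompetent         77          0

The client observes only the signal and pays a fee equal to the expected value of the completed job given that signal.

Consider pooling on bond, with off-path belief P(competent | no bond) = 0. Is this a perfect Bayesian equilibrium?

On the equilibrium path (bond) the client holds the prior 2/3 and pays 2/3·237 + 1/3·186 = 220. Off-path (no bond) belief 0 gives 0·237 + 1·186 = 186.
Competent: bond gives 220 − 15 = 205; no bond gives 186 − 0 = 186. Stays. ✓
Incompetent: bond gives 220 − 77 = 143; no bond gives 186 − 0 = 186. Deviates. ✗

No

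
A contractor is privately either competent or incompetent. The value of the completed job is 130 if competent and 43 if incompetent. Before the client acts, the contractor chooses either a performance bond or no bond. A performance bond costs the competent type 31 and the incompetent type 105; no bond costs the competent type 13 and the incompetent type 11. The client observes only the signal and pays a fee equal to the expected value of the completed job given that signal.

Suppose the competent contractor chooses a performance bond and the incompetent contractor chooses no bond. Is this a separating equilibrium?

Under separation the client infers type exactly: bond → competent (pays 130), no bond → incompetent (pays 43).
Competent: bond gives 130 − 31 = 99; no bond gives 43 − 13 = 30. No deviation. ✓
Incompetent: no bond gives 43 − 11 = 32; bond gives 130 − 105 = 25. No deviation. ✓
Neither type gains from mimicking the other.

Yes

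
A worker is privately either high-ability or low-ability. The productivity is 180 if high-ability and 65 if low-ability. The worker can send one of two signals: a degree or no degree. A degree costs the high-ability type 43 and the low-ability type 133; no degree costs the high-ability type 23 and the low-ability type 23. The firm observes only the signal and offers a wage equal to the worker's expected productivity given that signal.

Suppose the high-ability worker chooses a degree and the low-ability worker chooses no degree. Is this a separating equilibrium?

No

If types separate, degree earns payment 180 and no degree earns 65.
High-ability: degree gives 180 − 43 = 137; no degree gives 65 − 23 = 42. No deviation. ✓
Low-ability: no degree gives 65 − 23 = 42; degree gives 180 − 133 = 47. Would deviate. ✗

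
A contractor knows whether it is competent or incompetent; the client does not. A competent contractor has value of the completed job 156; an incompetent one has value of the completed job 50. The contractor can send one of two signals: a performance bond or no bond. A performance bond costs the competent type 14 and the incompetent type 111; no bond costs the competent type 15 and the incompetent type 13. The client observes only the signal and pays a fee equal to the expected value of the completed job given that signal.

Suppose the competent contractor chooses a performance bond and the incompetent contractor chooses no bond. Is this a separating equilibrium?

No

If types separate, bond earns payment 156 and no bond earns 50.
Competent: bond gives 156 − 14 = 142; no bond gives 50 − 15 = 35. No deviation. ✓
Incompetent: no bond gives 50 − 13 = 37; bond gives 156 − 111 = 45. Would deviate. ✗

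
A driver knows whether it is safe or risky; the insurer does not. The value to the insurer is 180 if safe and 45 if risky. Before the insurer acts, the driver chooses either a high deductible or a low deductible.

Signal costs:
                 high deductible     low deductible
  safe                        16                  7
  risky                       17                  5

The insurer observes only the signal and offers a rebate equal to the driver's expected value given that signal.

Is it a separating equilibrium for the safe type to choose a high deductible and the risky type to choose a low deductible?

Under separation the insurer infers type exactly: high deductible → safe (pays 180), low deductible → risky (pays 45).
Safe: high deductible gives 180 − 16 = 164; low deductible gives 45 − 7 = 38. No deviation. ✓
Risky: low deductible gives 45 − 5 = 40; high deductible gives 180 − 17 = 163. Would deviate. ✗

No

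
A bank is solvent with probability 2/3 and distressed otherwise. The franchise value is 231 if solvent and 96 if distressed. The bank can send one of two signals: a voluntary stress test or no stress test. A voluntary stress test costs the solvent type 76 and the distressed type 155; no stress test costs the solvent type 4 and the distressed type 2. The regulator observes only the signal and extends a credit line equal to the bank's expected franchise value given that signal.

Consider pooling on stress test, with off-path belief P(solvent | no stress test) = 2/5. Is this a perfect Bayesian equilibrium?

No

On the equilibrium path (stress test) the regulator holds the prior 2/3 and pays 2/3·231 + 1/3·96 = 186. Off-path (no stress test) belief 2/5 gives 2/5·231 + 3/5·96 = 150.
Solvent: stress test gives 186 − 76 = 110; no stress test gives 150 − 4 = 146. Deviates. ✗
Distressed: stress test gives 186 − 155 = 31; no stress test gives 150 − 2 = 148. Deviates. ✗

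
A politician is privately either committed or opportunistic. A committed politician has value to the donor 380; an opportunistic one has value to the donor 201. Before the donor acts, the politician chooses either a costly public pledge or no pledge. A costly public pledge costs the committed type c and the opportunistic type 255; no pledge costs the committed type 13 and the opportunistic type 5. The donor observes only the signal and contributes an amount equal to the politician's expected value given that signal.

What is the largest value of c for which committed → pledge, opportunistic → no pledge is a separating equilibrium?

Under separation: pledge → committed (pays 380); no pledge → opportunistic (pays 201).
Opportunistic: 201 − 5 = 196 ≥ 380 − 255 = 125. Holds regardless of c. ✓
Committed: 380 − c ≥ 201 − 13, so c ≤ 380 − 188 = 192.

192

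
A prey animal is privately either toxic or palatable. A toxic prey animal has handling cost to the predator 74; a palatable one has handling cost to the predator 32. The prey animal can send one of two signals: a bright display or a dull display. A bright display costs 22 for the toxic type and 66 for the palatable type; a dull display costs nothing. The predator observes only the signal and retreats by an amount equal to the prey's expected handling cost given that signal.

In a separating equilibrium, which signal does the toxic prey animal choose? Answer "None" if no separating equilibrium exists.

Try toxic → bright display, palatable → dull display:
  If types separate, bright display earns payment 74 and dull display earns 32.
  Toxic: bright display gives 74 − 22 = 52; dull display gives 32 − 0 = 32. No deviation. ✓
  Palatable: dull display gives 32 − 0 = 32; bright display gives 74 − 66 = 8. No deviation. ✓
Both hold — the toxic type sends bright display.

bright display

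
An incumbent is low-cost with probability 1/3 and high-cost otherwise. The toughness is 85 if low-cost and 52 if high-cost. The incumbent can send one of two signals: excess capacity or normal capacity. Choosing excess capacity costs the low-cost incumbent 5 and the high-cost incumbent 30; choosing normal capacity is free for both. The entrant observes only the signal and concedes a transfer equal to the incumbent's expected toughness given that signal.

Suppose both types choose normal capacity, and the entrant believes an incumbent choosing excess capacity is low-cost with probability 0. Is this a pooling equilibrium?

Yes

On the equilibrium path (normal capacity) the entrant holds the prior 1/3 and pays 1/3·85 + 2/3·52 = 63. Off-path (excess capacity) belief 0 gives 0·85 + 1·52 = 52.
Low-cost: normal capacity gives 63 − 0 = 63; excess capacity gives 52 − 5 = 47. Stays. ✓
High-cost: normal capacity gives 63 − 0 = 63; excess capacity gives 52 − 30 = 22. Stays. ✓
Beliefs are Bayes-consistent on-path and both types best-respond.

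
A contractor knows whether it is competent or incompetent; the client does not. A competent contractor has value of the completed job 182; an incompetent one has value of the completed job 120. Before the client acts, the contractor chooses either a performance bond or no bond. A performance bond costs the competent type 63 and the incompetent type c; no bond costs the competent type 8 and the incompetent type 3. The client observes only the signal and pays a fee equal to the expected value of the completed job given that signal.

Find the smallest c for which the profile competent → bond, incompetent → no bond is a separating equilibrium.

Under separation: bond → competent (pays 182); no bond → incompetent (pays 120).
Competent: 182 − 63 = 119 ≥ 120 − 8 = 112. Holds regardless of c. ✓
Incompetent: 120 − 3 ≥ 182 − c, so c ≥ 182 − 117 = 65.

65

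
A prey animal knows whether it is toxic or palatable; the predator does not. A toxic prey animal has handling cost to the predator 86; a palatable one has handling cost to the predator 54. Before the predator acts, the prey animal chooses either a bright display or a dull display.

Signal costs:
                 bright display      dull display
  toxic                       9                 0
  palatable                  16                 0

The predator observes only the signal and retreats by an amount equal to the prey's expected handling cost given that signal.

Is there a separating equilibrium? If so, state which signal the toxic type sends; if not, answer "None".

None

Try toxic → bright display, palatable → dull display:
  Under separation the predator infers type exactly: bright display → toxic (pays 86), dull display → palatable (pays 54).
  Toxic: bright display gives 86 − 9 = 77; dull display gives 54 − 0 = 54. No deviation. ✓
  Palatable: dull display gives 54 − 0 = 54; bright display gives 86 − 16 = 70. Would deviate. ✗
Try toxic → dull display, palatable → bright display:
  Under separation the predator infers type exactly: dull display → toxic (pays 86), bright display → palatable (pays 54).
  Toxic: dull display gives 86 − 0 = 86; bright display gives 54 − 9 = 45. No deviation. ✓
  Palatable: bright display gives 54 − 16 = 38; dull display gives 86 − 0 = 86. Would deviate. ✗
Neither assignment is incentive-compatible.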